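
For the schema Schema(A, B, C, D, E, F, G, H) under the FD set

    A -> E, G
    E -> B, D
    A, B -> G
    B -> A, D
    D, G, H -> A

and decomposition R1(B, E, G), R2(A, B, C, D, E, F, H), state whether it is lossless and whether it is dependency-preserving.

Lossless test: (B, E)⁺ = {A, B, D, E, G}, which contains all of one fragment — lossless.
Dependency preservation: the restricted closure of {D, G, H} across the fragments never reaches {A}, so D, G, H → A cannot be enforced without a join — not preserved.

lossless but not dependency-preserving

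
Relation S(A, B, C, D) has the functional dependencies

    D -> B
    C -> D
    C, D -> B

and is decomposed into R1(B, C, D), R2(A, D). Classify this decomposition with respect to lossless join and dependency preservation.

Lossless test: (D)⁺ = {B, D}, which is a superkey of neither fragment — lossy.
Dependency preservation: every FD's attributes lie within a single fragment, so each can be enforced locally — preserved.

lossy but dependency-preserving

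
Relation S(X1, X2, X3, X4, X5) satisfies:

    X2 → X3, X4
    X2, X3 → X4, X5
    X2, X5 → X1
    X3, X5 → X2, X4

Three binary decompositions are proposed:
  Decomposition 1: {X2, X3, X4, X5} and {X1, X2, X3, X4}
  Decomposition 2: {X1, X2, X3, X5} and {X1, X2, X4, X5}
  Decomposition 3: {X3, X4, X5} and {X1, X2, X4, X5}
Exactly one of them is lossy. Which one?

Decomposition 3

Decomposition 1: common = {X2, X3, X4}, closure = {X1, X2, X3, X4, X5} → lossless.
Decomposition 2: common = {X1, X2, X5}, closure = {X1, X2, X3, X4, X5} → lossless.
Decomposition 3: common = {X4, X5}, closure = {X4, X5} → lossy.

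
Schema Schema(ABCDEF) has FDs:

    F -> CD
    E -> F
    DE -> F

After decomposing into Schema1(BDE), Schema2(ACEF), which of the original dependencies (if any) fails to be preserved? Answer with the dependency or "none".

Check F → CD: no single fragment contains all of {CDF}, and the restricted closure of {F} across the fragments never reaches {CD}.
E → F is preserved.
DE → F is preserved.

F -> CD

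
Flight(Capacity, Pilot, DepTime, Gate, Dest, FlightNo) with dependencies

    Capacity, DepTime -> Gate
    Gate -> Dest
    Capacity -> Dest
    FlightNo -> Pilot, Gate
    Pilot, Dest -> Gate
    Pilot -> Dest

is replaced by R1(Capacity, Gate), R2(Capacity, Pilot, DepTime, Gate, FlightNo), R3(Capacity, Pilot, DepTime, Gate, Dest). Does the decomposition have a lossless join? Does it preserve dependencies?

lossless and dependency-preserving

Lossless test (chase): Rows 1 and 2 agree on Gate; apply Gate→Dest and equate their Dest entries. Rows 1 and 3 agree on Gate; apply Gate→Dest and equate their Dest entries. Row 2 is now all distinguished symbols — the join is lossless.
Dependency preservation: every FD's attributes lie within a single fragment, so each can be enforced locally — preserved.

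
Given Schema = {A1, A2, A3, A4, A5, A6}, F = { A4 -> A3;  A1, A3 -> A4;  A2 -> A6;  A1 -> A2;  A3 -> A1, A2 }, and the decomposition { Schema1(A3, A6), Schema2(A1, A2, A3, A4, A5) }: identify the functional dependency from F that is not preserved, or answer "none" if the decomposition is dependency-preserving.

A2 -> A6

Check A2 → A6: no single fragment contains all of {A2, A6}, and the restricted closure of {A2} across the fragments never reaches {A6}.
A4 → A3 is preserved.
A1, A3 → A4 is preserved.
A1 → A2 is preserved.
A3 → A1, A2 is preserved.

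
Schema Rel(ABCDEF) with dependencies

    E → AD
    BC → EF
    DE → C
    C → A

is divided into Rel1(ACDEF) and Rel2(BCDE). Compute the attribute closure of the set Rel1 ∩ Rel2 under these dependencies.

Rel1 ∩ Rel2 = {CDE}.
E → AD applies, adding A
Closure: {ACDE}.

ACDE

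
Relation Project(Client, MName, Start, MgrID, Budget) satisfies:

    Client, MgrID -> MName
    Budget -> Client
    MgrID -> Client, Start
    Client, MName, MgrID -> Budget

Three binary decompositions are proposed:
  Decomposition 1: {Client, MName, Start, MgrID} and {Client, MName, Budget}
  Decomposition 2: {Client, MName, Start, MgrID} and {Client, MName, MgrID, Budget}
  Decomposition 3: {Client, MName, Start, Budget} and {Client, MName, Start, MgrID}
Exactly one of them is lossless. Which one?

Decomposition 2

Decomposition 1: common = {Client, MName}, closure = {Client, MName} → lossy.
Decomposition 2: common = {Client, MName, MgrID}, closure = {Client, MName, Start, MgrID, Budget} → lossless.
Decomposition 3: common = {Client, MName, Start}, closure = {Client, MName, Start} → lossy.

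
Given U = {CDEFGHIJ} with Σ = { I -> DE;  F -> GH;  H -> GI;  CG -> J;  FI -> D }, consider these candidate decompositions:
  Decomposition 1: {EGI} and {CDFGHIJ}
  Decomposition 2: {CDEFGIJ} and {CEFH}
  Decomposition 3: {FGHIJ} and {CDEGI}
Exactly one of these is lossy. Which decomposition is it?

Decomposition 1: common = {GI}, closure = {DEGI} → lossless.
Decomposition 2: common = {CEF}, closure = {CDEFGHIJ} → lossless.
Decomposition 3: common = {GI}, closure = {DEGI} → lossy.

Decomposition 3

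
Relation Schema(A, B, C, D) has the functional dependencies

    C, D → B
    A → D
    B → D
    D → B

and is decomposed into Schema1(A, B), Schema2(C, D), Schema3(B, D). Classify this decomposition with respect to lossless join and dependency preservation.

Lossless test (chase): Rows 1 and 3 agree on B; apply B→D and equate their D entries. Rows 1 and 2 agree on D; apply D→B and equate their B entries. No row becomes fully distinguished — the join is lossy.
Dependency preservation: C, D → B; A → D are not contained in any single fragment, but the restricted closure of each left-hand side across the fragments still reaches the right-hand side; the remaining FDs each lie inside some fragment. All dependencies are preserved.

lossy but dependency-preserving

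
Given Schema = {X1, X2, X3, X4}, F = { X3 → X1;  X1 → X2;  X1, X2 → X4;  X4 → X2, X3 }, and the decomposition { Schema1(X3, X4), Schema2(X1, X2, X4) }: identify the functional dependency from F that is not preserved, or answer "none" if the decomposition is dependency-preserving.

X3 → X1: restricted closure across fragments reaches X1.
X1 → X2 lies within Schema2.
X1, X2 → X4 lies within Schema2.
X4 → X2, X3: restricted closure across fragments reaches X2, X3.
Every dependency is enforceable on the fragments, so the decomposition is dependency-preserving.

none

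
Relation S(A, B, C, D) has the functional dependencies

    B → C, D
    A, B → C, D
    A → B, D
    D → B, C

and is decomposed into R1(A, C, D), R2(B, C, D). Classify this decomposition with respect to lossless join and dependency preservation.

lossless and dependency-preserving

Lossless test: (C, D)⁺ = {B, C, D}, which contains all of one fragment — lossless.
Dependency preservation: A, B → C, D; A → B, D are not contained in any single fragment, but the restricted closure of each left-hand side across the fragments still reaches the right-hand side; the remaining FDs each lie inside some fragment. All dependencies are preserved.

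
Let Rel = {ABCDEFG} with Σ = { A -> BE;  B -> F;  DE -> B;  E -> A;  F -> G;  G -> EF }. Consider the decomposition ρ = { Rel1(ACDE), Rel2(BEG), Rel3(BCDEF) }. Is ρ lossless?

Yes

Chase test. Columns are ABCDEFG; row i has aⱼ where attribute j ∈ Reli, else bᵢⱼ.
Initial tableau (one row per fragment):
  row 1: a1 b12 a3 a4 a5 b16 b17
  row 2: b21 a2 b23 b24 a5 b26 a7
  row 3: b31 a2 a3 a4 a5 a6 b37
Rows 2 and 3 agree on B; apply B→F and equate their F entries.
Rows 1 and 3 agree on DE; apply DE→B and equate their B entries.
Rows 1 and 2 agree on E; apply E→A and equate their A entries.
Rows 1 and 3 agree on E; apply E→A and equate their A entries.
Rows 2 and 3 agree on F; apply F→G and equate their G entries.
Rows 1 and 2 agree on B; apply B→F and equate their F entries.
Rows 1 and 2 agree on F; apply F→G and equate their G entries.
Row 1 is now all distinguished symbols — the join is lossless.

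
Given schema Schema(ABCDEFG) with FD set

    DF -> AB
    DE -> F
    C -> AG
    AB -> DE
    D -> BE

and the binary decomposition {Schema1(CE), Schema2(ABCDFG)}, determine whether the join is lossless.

No

Common attributes: Schema1 ∩ Schema2 = {C}.
Closure of {C}: C → AG applies, adding AG. So (C)⁺ = {ACG}.
The closure contains neither all of Schema1 = {CE} nor all of Schema2 = {ABCDFG}, so the common attributes are not a superkey of either fragment. The join is lossy.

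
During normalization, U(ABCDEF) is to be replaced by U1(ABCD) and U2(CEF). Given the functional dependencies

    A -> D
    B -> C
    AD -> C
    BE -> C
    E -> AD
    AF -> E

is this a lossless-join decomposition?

Common attributes: U1 ∩ U2 = {C}.
No dependency enlarges {C}, so (C)⁺ = {C}.
The closure contains neither all of U1 = {ABCD} nor all of U2 = {CEF}, so the common attributes are not a superkey of either fragment. The join is lossy.

No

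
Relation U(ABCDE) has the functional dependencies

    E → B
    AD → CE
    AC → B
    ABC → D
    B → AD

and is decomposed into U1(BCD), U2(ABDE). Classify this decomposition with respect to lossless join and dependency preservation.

Lossless test: (BD)⁺ = {ABCDE}, which contains all of one fragment — lossless.
Dependency preservation: the restricted closure of {AC} across the fragments never reaches {B}, so AC → B cannot be enforced without a join — not preserved.

lossless but not dependency-preserving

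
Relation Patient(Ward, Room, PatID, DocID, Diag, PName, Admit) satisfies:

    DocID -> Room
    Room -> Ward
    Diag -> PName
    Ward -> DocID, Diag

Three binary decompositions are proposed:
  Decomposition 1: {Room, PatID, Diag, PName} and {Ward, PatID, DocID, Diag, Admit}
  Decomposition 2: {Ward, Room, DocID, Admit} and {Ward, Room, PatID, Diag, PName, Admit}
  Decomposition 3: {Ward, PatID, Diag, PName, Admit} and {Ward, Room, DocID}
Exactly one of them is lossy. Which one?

Decomposition 1: common = {PatID, Diag}, closure = {PatID, Diag, PName} → lossy.
Decomposition 2: common = {Ward, Room, Admit}, closure = {Ward, Room, DocID, Diag, PName, Admit} → lossless.
Decomposition 3: common = {Ward}, closure = {Ward, Room, DocID, Diag, PName} → lossless.

Decomposition 1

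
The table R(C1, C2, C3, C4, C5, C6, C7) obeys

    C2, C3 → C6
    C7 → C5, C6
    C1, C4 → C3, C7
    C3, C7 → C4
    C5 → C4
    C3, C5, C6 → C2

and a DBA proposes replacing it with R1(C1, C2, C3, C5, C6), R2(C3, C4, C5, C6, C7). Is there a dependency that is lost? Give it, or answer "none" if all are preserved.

Check C1, C4 → C3, C7: no single fragment contains all of {C1, C3, C4, C7}, and the restricted closure of {C1, C4} across the fragments never reaches {C3, C7}.
C2, C3 → C6 is preserved.
C7 → C5, C6 is preserved.
C3, C7 → C4 is preserved.
C5 → C4 is preserved.
C3, C5, C6 → C2 is preserved.

C1, C4 → C3, C7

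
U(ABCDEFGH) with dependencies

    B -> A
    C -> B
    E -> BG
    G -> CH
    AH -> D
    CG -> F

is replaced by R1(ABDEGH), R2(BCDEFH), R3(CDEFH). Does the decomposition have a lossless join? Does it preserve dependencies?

Lossless test (chase): Rows 1 and 2 agree on B; apply B→A and equate their A entries. Rows 2 and 3 agree on C; apply C→B and equate their B entries. Rows 1 and 2 agree on E; apply E→BG and equate their BG entries. Rows 1 and 3 agree on E; apply E→BG and equate their BG entries. Rows 1 and 2 agree on G; apply G→CH and equate their CH entries. Rows 1 and 2 agree on CG; apply CG→F and equate their F entries. Rows 1 and 3 agree on B; apply B→A and equate their A entries. Row 1 is now all distinguished symbols — the join is lossless.
Dependency preservation: the restricted closure of {G} across the fragments never reaches {CH}, so G → CH cannot be enforced without a join — not preserved.

lossless but not dependency-preserving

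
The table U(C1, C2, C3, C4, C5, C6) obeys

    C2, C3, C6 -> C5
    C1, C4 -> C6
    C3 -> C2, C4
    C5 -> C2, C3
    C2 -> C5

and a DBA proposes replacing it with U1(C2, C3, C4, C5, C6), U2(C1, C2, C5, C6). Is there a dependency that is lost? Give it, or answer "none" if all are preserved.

C1, C4 -> C6

Check C1, C4 → C6: no single fragment contains all of {C1, C4, C6}, and the restricted closure of {C1, C4} across the fragments never reaches {C6}.
C2, C3, C6 → C5 is preserved.
C3 → C2, C4 is preserved.
C5 → C2, C3 is preserved.
C2 → C5 is preserved.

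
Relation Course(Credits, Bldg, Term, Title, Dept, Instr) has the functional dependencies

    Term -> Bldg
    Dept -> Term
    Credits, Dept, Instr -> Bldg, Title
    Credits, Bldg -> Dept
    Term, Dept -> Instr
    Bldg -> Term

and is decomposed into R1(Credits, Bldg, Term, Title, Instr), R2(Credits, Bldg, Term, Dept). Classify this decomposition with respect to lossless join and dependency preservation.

lossless but not dependency-preserving

Lossless test: (Credits, Bldg, Term)⁺ = {Credits, Bldg, Term, Title, Dept, Instr}, which contains all of one fragment — lossless.
Dependency preservation: the restricted closure of {Term, Dept} across the fragments never reaches {Instr}, so Term, Dept → Instr cannot be enforced without a join — not preserved.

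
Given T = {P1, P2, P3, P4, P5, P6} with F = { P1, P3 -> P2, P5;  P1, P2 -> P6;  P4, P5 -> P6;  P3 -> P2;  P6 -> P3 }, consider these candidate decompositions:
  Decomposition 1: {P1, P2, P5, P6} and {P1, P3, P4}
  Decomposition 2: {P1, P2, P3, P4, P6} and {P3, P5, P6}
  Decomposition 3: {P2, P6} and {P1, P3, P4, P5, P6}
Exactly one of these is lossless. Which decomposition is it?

Decomposition 3

Decomposition 1: common = {P1}, closure = {P1} → lossy.
Decomposition 2: common = {P3, P6}, closure = {P2, P3, P6} → lossy.
Decomposition 3: common = {P6}, closure = {P2, P3, P6} → lossless.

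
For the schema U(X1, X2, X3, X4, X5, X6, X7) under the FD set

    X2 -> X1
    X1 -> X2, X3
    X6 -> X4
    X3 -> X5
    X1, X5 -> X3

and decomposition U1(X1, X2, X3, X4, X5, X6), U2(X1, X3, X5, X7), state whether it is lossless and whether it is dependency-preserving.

lossy but dependency-preserving

Lossless test: (X1, X3, X5)⁺ = {X1, X2, X3, X5}, which is a superkey of neither fragment — lossy.
Dependency preservation: every FD's attributes lie within a single fragment, so each can be enforced locally — preserved.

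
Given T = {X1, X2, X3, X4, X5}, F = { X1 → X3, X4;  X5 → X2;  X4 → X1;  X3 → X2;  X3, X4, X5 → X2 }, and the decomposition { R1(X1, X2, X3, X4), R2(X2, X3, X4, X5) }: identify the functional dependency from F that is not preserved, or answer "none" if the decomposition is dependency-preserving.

none

X1 → X3, X4 lies within R1.
X5 → X2 lies within R2.
X4 → X1 lies within R1.
X3 → X2 lies within R1.
X3, X4, X5 → X2 lies within R2.
Every dependency is enforceable on the fragments, so the decomposition is dependency-preserving.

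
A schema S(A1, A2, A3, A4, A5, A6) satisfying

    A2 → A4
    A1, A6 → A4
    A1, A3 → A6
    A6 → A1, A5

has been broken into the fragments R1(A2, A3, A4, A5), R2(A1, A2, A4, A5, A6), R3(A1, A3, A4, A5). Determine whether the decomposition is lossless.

No

Chase test. Columns are A1, A2, A3, A4, A5, A6; row i has aⱼ where attribute j ∈ Ri, else bᵢⱼ.
Initial tableau (one row per fragment):
  row 1: b11 a2 a3 a4 a5 b16
  row 2: a1 a2 b23 a4 a5 a6
  row 3: a1 b32 a3 a4 a5 b36
No row becomes fully distinguished — the join is lossy.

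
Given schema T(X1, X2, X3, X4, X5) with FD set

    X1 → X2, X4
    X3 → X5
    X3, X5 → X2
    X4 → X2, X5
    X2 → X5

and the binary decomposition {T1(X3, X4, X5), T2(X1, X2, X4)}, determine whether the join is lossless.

Common attributes: T1 ∩ T2 = {X4}.
Closure of {X4}: X4 → X2, X5 applies, adding X2, X5. So (X4)⁺ = {X2, X4, X5}.
The closure contains neither all of T1 = {X3, X4, X5} nor all of T2 = {X1, X2, X4}, so the common attributes are not a superkey of either fragment. The join is lossy.

No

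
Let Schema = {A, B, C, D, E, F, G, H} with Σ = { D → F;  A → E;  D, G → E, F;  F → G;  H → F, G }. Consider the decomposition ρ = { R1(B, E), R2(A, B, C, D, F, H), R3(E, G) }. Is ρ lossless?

Chase test. Columns are A, B, C, D, E, F, G, H; row i has aⱼ where attribute j ∈ Ri, else bᵢⱼ.
Initial tableau (one row per fragment):
  row 1: b11 a2 b13 b14 a5 b16 b17 b18
  row 2: a1 a2 a3 a4 b25 a6 b27 a8
  row 3: b31 b32 b33 b34 a5 b36 a7 b38
No row becomes fully distinguished — the join is lossy.

No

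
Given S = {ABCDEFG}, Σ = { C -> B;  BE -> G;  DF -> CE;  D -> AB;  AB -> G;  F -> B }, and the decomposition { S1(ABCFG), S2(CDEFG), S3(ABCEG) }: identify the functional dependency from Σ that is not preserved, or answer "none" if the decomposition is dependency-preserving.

D -> AB

Check D → AB: no single fragment contains all of {ABD}, and the restricted closure of {D} across the fragments never reaches {AB}.
C → B is preserved.
BE → G is preserved.
DF → CE is preserved.
AB → G is preserved.
F → B is preserved.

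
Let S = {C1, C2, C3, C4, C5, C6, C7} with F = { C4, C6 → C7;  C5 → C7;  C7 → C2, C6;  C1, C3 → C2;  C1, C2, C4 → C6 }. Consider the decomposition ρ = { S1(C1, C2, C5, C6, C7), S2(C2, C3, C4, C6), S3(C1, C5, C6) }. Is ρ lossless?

Chase test. Columns are C1, C2, C3, C4, C5, C6, C7; row i has aⱼ where attribute j ∈ Si, else bᵢⱼ.
Initial tableau (one row per fragment):
  row 1: a1 a2 b13 b14 a5 a6 a7
  row 2: b21 a2 a3 a4 b25 a6 b27
  row 3: a1 b32 b33 b34 a5 a6 b37
Rows 1 and 3 agree on C5; apply C5→C7 and equate their C7 entries.
Rows 1 and 3 agree on C7; apply C7→C2, C6 and equate their C2, C6 entries.
No row becomes fully distinguished — the join is lossy.

No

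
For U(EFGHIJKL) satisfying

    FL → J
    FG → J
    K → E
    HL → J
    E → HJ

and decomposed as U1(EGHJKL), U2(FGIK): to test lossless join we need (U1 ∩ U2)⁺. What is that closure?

EGHJK

U1 ∩ U2 = {GK}.
K → E applies, adding E
E → HJ applies, adding HJ
Closure: {EGHJK}.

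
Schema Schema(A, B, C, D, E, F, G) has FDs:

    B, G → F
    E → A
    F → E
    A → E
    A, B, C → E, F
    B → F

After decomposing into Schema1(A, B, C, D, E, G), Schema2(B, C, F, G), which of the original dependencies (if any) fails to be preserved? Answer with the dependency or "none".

F → E

Check F → E: no single fragment contains all of {E, F}, and the restricted closure of {F} across the fragments never reaches {E}.
B, G → F is preserved.
E → A is preserved.
A → E is preserved.
A, B, C → E, F is preserved.
B → F is preserved.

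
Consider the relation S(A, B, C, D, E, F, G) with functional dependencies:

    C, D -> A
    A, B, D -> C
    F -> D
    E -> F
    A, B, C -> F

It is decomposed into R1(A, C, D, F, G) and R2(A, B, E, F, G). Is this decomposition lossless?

Common attributes: R1 ∩ R2 = {A, F, G}.
Closure of {A, F, G}: F → D applies, adding D. So (A, F, G)⁺ = {A, D, F, G}.
The closure contains neither all of R1 = {A, C, D, F, G} nor all of R2 = {A, B, E, F, G}, so the common attributes are not a superkey of either fragment. The join is lossy.

No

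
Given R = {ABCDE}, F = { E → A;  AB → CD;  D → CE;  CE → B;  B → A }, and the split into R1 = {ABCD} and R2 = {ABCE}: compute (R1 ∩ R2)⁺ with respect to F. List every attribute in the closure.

ABCDE

R1 ∩ R2 = {ABC}.
AB → CD applies, adding D
D → CE applies, adding E
Closure: {ABCDE}.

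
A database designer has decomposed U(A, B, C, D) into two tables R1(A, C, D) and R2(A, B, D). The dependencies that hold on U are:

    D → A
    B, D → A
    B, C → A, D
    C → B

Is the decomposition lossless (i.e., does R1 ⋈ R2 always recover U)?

No

Common attributes: R1 ∩ R2 = {A, D}.
No dependency enlarges {A, D}, so (A, D)⁺ = {A, D}.
The closure contains neither all of R1 = {A, C, D} nor all of R2 = {A, B, D}, so the common attributes are not a superkey of either fragment. The join is lossy.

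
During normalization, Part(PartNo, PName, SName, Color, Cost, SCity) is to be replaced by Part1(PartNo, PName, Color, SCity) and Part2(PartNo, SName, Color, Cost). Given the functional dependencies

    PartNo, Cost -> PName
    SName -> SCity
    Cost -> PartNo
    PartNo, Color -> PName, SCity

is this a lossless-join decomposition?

Common attributes: Part1 ∩ Part2 = {PartNo, Color}.
Closure of {PartNo, Color}: PartNo, Color → PName, SCity applies, adding PName, SCity. So (PartNo, Color)⁺ = {PartNo, PName, Color, SCity}.
This closure contains every attribute of Part1, so Part1 ∩ Part2 → Part1. The join is lossless.

Yes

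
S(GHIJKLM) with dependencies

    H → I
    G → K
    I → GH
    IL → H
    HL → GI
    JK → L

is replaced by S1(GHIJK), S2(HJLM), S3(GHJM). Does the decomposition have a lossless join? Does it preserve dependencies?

lossless but not dependency-preserving

Lossless test (chase): Rows 1 and 2 agree on H; apply H→I and equate their I entries. Rows 1 and 3 agree on H; apply H→I and equate their I entries. Rows 1 and 3 agree on G; apply G→K and equate their K entries. Rows 1 and 2 agree on I; apply I→GH and equate their GH entries. Rows 1 and 3 agree on JK; apply JK→L and equate their L entries. Rows 1 and 2 agree on G; apply G→K and equate their K entries. Rows 1 and 2 agree on JK; apply JK→L and equate their L entries. Row 2 is now all distinguished symbols — the join is lossless.
Dependency preservation: the restricted closure of {JK} across the fragments never reaches {L}, so JK → L cannot be enforced without a join — not preserved.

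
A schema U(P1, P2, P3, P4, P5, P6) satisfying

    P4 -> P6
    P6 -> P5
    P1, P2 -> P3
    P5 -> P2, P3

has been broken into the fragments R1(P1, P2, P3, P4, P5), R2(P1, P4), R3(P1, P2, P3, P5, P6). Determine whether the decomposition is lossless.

Chase test. Columns are P1, P2, P3, P4, P5, P6; row i has aⱼ where attribute j ∈ Ri, else bᵢⱼ.
Initial tableau (one row per fragment):
  row 1: a1 a2 a3 a4 a5 b16
  row 2: a1 b22 b23 a4 b25 b26
  row 3: a1 a2 a3 b34 a5 a6
Rows 1 and 2 agree on P4; apply P4→P6 and equate their P6 entries.
Rows 1 and 2 agree on P6; apply P6→P5 and equate their P5 entries.
Rows 1 and 2 agree on P5; apply P5→P2, P3 and equate their P2, P3 entries.
No row becomes fully distinguished — the join is lossy.

No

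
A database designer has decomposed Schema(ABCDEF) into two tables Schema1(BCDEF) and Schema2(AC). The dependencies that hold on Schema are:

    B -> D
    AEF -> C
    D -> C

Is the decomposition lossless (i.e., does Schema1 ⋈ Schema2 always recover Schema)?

No

Common attributes: Schema1 ∩ Schema2 = {C}.
No dependency enlarges {C}, so (C)⁺ = {C}.
The closure contains neither all of Schema1 = {BCDEF} nor all of Schema2 = {AC}, so the common attributes are not a superkey of either fragment. The join is lossy.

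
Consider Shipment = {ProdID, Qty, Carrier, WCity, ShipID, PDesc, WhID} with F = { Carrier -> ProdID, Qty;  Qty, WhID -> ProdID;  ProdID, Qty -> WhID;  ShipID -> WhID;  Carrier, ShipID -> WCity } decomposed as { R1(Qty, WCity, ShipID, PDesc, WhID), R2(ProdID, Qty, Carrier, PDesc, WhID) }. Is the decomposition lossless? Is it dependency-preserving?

lossy and not dependency-preserving

Lossless test: (Qty, PDesc, WhID)⁺ = {ProdID, Qty, PDesc, WhID}, which is a superkey of neither fragment — lossy.
Dependency preservation: the restricted closure of {Carrier, ShipID} across the fragments never reaches {WCity}, so Carrier, ShipID → WCity cannot be enforced without a join — not preserved.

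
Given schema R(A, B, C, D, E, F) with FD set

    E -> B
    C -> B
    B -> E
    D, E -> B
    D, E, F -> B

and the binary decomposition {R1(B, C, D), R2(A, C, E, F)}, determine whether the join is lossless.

No

Common attributes: R1 ∩ R2 = {C}.
Closure of {C}: C → B applies, adding B; B → E applies, adding E. So (C)⁺ = {B, C, E}.
The closure contains neither all of R1 = {B, C, D} nor all of R2 = {A, C, E, F}, so the common attributes are not a superkey of either fragment. The join is lossy.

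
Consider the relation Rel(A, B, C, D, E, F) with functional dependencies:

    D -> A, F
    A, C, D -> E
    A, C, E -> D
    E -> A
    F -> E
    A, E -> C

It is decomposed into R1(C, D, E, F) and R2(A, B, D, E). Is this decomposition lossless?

Yes

Common attributes: R1 ∩ R2 = {D, E}.
Closure of {D, E}: D → A, F applies, adding A, F; A, E → C applies, adding C. So (D, E)⁺ = {A, C, D, E, F}.
This closure contains every attribute of R1, so R1 ∩ R2 → R1. The join is lossless.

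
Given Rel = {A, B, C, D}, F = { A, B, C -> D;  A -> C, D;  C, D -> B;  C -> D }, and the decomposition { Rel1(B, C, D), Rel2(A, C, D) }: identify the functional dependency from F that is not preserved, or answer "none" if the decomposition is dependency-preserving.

none

A, B, C → D: restricted closure across fragments reaches D.
A → C, D lies within Rel2.
C, D → B lies within Rel1.
C → D lies within Rel1.
Every dependency is enforceable on the fragments, so the decomposition is dependency-preserving.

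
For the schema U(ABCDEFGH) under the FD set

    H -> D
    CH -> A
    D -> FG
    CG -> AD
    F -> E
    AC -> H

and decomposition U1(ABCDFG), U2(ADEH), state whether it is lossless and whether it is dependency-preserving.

Lossless test: (AD)⁺ = {ADEFG}, which is a superkey of neither fragment — lossy.
Dependency preservation: the restricted closure of {F} across the fragments never reaches {E}, so F → E cannot be enforced without a join — not preserved.

lossy and not dependency-preserving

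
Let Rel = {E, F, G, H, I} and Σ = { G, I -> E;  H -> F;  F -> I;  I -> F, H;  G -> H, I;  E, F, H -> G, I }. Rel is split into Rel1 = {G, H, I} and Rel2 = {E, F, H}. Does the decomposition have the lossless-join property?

Common attributes: Rel1 ∩ Rel2 = {H}.
Closure of {H}: H → F applies, adding F; F → I applies, adding I. So (H)⁺ = {F, H, I}.
The closure contains neither all of Rel1 = {G, H, I} nor all of Rel2 = {E, F, H}, so the common attributes are not a superkey of either fragment. The join is lossy.

No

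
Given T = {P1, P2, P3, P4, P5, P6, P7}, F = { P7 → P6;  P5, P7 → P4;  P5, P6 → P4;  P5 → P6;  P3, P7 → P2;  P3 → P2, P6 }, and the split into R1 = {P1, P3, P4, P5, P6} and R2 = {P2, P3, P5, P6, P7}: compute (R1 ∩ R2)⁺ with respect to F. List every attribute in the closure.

R1 ∩ R2 = {P3, P5, P6}.
P5, P6 → P4 applies, adding P4
P3 → P2, P6 applies, adding P2
Closure: {P2, P3, P4, P5, P6}.

P2, P3, P4, P5, P6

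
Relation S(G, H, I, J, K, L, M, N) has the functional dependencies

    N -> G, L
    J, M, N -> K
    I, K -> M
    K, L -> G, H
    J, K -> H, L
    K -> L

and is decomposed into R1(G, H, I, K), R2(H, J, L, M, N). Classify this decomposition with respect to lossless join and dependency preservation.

Lossless test: (H)⁺ = {H}, which is a superkey of neither fragment — lossy.
Dependency preservation: the restricted closure of {N} across the fragments never reaches {G, L}, so N → G, L cannot be enforced without a join — not preserved.

lossy and not dependency-preserving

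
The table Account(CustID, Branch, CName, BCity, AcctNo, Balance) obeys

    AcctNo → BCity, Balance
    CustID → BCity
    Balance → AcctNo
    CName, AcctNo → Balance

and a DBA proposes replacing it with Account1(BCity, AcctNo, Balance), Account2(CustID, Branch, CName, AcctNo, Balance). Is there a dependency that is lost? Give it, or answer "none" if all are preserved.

Check CustID → BCity: no single fragment contains all of {CustID, BCity}, and the restricted closure of {CustID} across the fragments never reaches {BCity}.
AcctNo → BCity, Balance is preserved.
Balance → AcctNo is preserved.
CName, AcctNo → Balance is preserved.

CustID → BCity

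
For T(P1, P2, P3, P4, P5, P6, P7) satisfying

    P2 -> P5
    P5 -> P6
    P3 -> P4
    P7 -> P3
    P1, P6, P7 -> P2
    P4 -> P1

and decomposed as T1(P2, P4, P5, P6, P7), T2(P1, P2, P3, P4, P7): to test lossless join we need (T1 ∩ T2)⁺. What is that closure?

P1, P2, P3, P4, P5, P6, P7

T1 ∩ T2 = {P2, P4, P7}.
P2 → P5 applies, adding P5
P5 → P6 applies, adding P6
P7 → P3 applies, adding P3
P4 → P1 applies, adding P1
Closure: {P1, P2, P3, P4, P5, P6, P7}.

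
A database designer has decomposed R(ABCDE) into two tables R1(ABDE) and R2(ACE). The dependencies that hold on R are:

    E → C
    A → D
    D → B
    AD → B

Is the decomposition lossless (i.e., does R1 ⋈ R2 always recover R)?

Common attributes: R1 ∩ R2 = {AE}.
Closure of {AE}: E → C applies, adding C; A → D applies, adding D; D → B applies, adding B. So (AE)⁺ = {ABCDE}.
This closure contains every attribute of R1, so R1 ∩ R2 → R1. The join is lossless.

Yes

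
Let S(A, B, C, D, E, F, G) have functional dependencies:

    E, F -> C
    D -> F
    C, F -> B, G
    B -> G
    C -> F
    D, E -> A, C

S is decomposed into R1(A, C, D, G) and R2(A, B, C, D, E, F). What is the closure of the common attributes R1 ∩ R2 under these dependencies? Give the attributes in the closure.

A, B, C, D, F, G

R1 ∩ R2 = {A, C, D}.
D → F applies, adding F
C, F → B, G applies, adding B, G
Closure: {A, B, C, D, F, G}.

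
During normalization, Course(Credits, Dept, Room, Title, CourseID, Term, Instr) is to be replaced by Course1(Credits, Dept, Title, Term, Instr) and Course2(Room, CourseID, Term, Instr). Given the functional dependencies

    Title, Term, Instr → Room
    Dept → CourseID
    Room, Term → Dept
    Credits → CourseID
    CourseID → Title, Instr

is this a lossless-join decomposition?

Common attributes: Course1 ∩ Course2 = {Term, Instr}.
No dependency enlarges {Term, Instr}, so (Term, Instr)⁺ = {Term, Instr}.
The closure contains neither all of Course1 = {Credits, Dept, Title, Term, Instr} nor all of Course2 = {Room, CourseID, Term, Instr}, so the common attributes are not a superkey of either fragment. The join is lossy.

No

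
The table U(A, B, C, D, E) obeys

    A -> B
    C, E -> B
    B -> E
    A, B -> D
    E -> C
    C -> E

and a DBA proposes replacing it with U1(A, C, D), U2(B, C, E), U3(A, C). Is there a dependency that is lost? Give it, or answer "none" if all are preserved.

none

A → B: restricted closure across fragments reaches B.
C, E → B lies within U2.
B → E lies within U2.
A, B → D: restricted closure across fragments reaches D.
E → C lies within U2.
C → E lies within U2.
Every dependency is enforceable on the fragments, so the decomposition is dependency-preserving.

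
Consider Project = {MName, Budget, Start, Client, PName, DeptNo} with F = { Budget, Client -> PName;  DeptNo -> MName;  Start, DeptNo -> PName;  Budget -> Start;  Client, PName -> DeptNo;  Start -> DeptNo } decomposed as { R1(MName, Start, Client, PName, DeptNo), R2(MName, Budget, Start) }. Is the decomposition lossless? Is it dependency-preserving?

lossy but dependency-preserving

Lossless test: (MName, Start)⁺ = {MName, Start, PName, DeptNo}, which is a superkey of neither fragment — lossy.
Dependency preservation: Budget, Client → PName is not contained in any single fragment, but the restricted closure of its left-hand side across the fragments still reaches the right-hand side; the remaining FDs each lie inside some fragment. All dependencies are preserved.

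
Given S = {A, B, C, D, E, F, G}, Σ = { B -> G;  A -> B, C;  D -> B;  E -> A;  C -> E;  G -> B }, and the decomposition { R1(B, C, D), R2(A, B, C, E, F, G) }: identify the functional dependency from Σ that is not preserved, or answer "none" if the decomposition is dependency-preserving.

none

B → G lies within R2.
A → B, C lies within R2.
D → B lies within R1.
E → A lies within R2.
C → E lies within R2.
G → B lies within R2.
Every dependency is enforceable on the fragments, so the decomposition is dependency-preserving.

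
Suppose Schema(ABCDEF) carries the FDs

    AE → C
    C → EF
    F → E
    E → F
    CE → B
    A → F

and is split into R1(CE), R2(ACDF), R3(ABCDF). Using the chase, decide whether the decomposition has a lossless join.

Yes

Chase test. Columns are ABCDEF; row i has aⱼ where attribute j ∈ Ri, else bᵢⱼ.
Initial tableau (one row per fragment):
  row 1: b11 b12 a3 b14 a5 b16
  row 2: a1 b22 a3 a4 b25 a6
  row 3: a1 a2 a3 a4 b35 a6
Rows 1 and 2 agree on C; apply C→EF and equate their EF entries.
Rows 1 and 3 agree on C; apply C→EF and equate their EF entries.
Rows 1 and 2 agree on CE; apply CE→B and equate their B entries.
Rows 1 and 3 agree on CE; apply CE→B and equate their B entries.
Row 2 is now all distinguished symbols — the join is lossless.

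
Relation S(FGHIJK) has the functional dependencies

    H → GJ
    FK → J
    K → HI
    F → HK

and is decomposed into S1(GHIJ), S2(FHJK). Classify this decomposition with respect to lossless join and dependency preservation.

Lossless test: (HJ)⁺ = {GHJ}, which is a superkey of neither fragment — lossy.
Dependency preservation: the restricted closure of {K} across the fragments never reaches {HI}, so K → HI cannot be enforced without a join — not preserved.

lossy and not dependency-preserving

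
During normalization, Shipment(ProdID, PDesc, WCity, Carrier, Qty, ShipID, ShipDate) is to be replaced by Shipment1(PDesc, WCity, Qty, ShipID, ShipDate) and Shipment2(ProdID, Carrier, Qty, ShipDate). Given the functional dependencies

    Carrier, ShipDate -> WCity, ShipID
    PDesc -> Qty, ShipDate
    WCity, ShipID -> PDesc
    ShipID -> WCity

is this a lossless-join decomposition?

Common attributes: Shipment1 ∩ Shipment2 = {Qty, ShipDate}.
No dependency enlarges {Qty, ShipDate}, so (Qty, ShipDate)⁺ = {Qty, ShipDate}.
The closure contains neither all of Shipment1 = {PDesc, WCity, Qty, ShipID, ShipDate} nor all of Shipment2 = {ProdID, Carrier, Qty, ShipDate}, so the common attributes are not a superkey of either fragment. The join is lossy.

No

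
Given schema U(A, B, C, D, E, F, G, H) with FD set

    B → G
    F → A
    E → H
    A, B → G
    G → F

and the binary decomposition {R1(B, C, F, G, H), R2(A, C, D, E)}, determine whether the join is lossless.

Common attributes: R1 ∩ R2 = {C}.
No dependency enlarges {C}, so (C)⁺ = {C}.
The closure contains neither all of R1 = {B, C, F, G, H} nor all of R2 = {A, C, D, E}, so the common attributes are not a superkey of either fragment. The join is lossy.

No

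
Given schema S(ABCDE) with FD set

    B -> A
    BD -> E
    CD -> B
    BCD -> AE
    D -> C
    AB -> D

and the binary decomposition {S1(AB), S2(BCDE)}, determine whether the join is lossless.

Yes

Common attributes: S1 ∩ S2 = {B}.
Closure of {B}: B → A applies, adding A; AB → D applies, adding D; BD → E applies, adding E; D → C applies, adding C. So (B)⁺ = {ABCDE}.
This closure contains every attribute of S1, so S1 ∩ S2 → S1. The join is lossless.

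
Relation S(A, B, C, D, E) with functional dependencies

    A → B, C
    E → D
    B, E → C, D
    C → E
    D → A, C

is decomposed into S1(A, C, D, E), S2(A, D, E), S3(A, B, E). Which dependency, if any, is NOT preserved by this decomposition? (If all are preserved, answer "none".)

A → B, C: restricted closure across fragments reaches B, C.
E → D lies within S1.
B, E → C, D: restricted closure across fragments reaches C, D.
C → E lies within S1.
D → A, C lies within S1.
Every dependency is enforceable on the fragments, so the decomposition is dependency-preserving.

none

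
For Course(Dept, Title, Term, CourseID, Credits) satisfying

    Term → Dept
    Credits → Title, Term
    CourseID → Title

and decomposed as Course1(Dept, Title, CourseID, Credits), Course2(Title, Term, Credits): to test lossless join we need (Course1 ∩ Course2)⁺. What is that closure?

Course1 ∩ Course2 = {Title, Credits}.
Credits → Title, Term applies, adding Term
Term → Dept applies, adding Dept
Closure: {Dept, Title, Term, Credits}.

Dept, Title, Term, Credits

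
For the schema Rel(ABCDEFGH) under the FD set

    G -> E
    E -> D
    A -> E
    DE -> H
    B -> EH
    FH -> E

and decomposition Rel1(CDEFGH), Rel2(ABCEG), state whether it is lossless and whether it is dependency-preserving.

Lossless test: (CEG)⁺ = {CDEGH}, which is a superkey of neither fragment — lossy.
Dependency preservation: B → EH is not contained in any single fragment, but the restricted closure of its left-hand side across the fragments still reaches the right-hand side; the remaining FDs each lie inside some fragment. All dependencies are preserved.

lossy but dependency-preserving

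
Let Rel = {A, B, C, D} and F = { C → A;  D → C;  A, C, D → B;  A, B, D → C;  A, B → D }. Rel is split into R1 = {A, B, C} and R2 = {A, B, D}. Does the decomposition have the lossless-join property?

Common attributes: R1 ∩ R2 = {A, B}.
Closure of {A, B}: A, B → D applies, adding D; D → C applies, adding C. So (A, B)⁺ = {A, B, C, D}.
This closure contains every attribute of R1, so R1 ∩ R2 → R1. The join is lossless.

Yes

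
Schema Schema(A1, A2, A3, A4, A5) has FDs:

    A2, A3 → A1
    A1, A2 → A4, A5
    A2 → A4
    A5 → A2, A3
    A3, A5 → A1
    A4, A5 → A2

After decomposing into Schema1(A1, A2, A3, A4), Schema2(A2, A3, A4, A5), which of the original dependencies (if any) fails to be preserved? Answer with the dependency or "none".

none

A2, A3 → A1 lies within Schema1.
A1, A2 → A4, A5: restricted closure across fragments reaches A4, A5.
A2 → A4 lies within Schema1.
A5 → A2, A3 lies within Schema2.
A3, A5 → A1: restricted closure across fragments reaches A1.
A4, A5 → A2 lies within Schema2.
Every dependency is enforceable on the fragments, so the decomposition is dependency-preserving.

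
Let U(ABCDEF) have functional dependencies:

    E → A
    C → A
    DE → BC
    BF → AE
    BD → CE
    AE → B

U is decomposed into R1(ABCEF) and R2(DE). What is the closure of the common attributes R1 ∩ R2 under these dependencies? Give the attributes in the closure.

R1 ∩ R2 = {E}.
E → A applies, adding A
AE → B applies, adding B
Closure: {ABE}.

ABE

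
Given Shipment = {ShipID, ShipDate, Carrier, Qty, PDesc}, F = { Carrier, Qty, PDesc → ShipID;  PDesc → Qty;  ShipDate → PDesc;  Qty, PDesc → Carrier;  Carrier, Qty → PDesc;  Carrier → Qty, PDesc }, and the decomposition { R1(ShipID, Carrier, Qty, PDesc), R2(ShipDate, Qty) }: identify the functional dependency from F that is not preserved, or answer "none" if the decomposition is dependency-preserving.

ShipDate → PDesc

Check ShipDate → PDesc: no single fragment contains all of {ShipDate, PDesc}, and the restricted closure of {ShipDate} across the fragments never reaches {PDesc}.
Carrier, Qty, PDesc → ShipID is preserved.
PDesc → Qty is preserved.
Qty, PDesc → Carrier is preserved.
Carrier, Qty → PDesc is preserved.
Carrier → Qty, PDesc is preserved.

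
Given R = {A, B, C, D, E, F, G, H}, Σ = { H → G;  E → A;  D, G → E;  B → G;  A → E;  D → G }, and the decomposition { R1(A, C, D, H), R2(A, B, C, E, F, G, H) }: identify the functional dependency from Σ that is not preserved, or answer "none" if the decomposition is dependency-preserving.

Check D → G: no single fragment contains all of {D, G}, and the restricted closure of {D} across the fragments never reaches {G}.
H → G is preserved.
E → A is preserved.
D, G → E is preserved.
B → G is preserved.
A → E is preserved.

D → G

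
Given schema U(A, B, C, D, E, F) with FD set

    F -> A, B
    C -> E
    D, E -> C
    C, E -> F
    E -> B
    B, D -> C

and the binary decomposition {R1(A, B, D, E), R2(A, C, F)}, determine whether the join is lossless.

No

Common attributes: R1 ∩ R2 = {A}.
No dependency enlarges {A}, so (A)⁺ = {A}.
The closure contains neither all of R1 = {A, B, D, E} nor all of R2 = {A, C, F}, so the common attributes are not a superkey of either fragment. The join is lossy.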